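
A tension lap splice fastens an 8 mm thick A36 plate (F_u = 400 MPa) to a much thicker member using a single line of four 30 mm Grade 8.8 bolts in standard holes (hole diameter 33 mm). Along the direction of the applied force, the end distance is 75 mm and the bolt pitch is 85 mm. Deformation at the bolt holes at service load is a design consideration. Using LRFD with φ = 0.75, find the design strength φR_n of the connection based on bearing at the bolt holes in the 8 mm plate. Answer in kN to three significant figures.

618 kN

Per bolt r_n = 1.2 l_c t F_u ≤ 2.4 d t F_u; upper limit = 2.4 × 30 × 8 × 400 / 1000 = 230.4 kN.
Edge bolt: l_c = 75 − 33/2 = 58.5 mm → 1.2 × 58.5 × 8 × 400 / 1000 = 224.6 → r_n = 224.6 kN.
Interior bolts: l_c = 85 − 33 = 52 mm → 1.2 × 52 × 8 × 400 / 1000 = 199.7 → r_n = 199.7 kN.
R_n = 1 × 224.6 + 3 × 199.7 = 823.7 kN.
Design strength φR_n = 0.75 × 823.7 = 618 kN.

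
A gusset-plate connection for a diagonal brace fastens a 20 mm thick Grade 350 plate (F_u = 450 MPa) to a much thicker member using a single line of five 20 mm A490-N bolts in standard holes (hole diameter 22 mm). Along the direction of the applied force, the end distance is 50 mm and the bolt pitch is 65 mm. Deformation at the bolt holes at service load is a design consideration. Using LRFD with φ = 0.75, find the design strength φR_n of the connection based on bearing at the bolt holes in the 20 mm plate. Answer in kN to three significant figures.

Per bolt r_n = 1.2 l_c t F_u ≤ 2.4 d t F_u; upper limit = 2.4 × 20 × 20 × 450 / 1000 = 432 kN.
Edge bolt: l_c = 50 − 22/2 = 39 mm → 1.2 × 39 × 20 × 450 / 1000 = 421.2 → r_n = 421.2 kN.
Interior bolts: l_c = 65 − 22 = 43 mm → 1.2 × 43 × 20 × 450 / 1000 = 464.4 → r_n = 432 kN.
R_n = 1 × 421.2 + 4 × 432 = 2149 kN.
Design strength φR_n = 0.75 × 2149 = 1610 kN.

1610 kN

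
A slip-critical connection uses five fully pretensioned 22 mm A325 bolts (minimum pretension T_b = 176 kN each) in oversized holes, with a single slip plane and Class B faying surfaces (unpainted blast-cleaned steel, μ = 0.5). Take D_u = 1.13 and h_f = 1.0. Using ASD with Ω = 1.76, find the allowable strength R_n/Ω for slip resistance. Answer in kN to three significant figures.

282 kN

R_n = μ · D_u · h_f · T_b · n_s · n_b = 0.5 × 1.13 × 1.0 × 176 × 1 × 5 = 497.2 kN.
Allowable strength R_n/Ω = 497.2 / 1.76 = 282 kN.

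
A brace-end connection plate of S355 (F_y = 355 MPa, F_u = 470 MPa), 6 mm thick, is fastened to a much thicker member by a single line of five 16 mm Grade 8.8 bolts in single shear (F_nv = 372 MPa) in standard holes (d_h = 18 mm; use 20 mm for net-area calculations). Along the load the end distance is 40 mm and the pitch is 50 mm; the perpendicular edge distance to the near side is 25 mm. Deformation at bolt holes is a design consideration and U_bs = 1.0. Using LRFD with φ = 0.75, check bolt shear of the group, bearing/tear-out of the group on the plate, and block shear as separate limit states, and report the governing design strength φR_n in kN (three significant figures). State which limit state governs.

222 kN (block shear governs)

Bolt shear: A_b = π·16²/4 = 201.1 mm²; R_n = 372 × 201.1 × 5 × 1 / 1000 = 374 kN → 0.75 × 374 = 280 kN.
Bearing: edge l_c = 31, r_n = 104.9 kN; interior l_c = 32, r_n = 108.3 kN; R_n = 104.9 + 4·108.3 = 538.1 kN → 404 kN.
Block shear: A_gv = 1440, A_nv = 900, A_nt = 90 mm²; R_n = min(0.6F_uA_nv, 0.6F_yA_gv) + U_bs·F_u·A_nt = 296.1 kN → 222 kN.
Block shear governs: 222 kN.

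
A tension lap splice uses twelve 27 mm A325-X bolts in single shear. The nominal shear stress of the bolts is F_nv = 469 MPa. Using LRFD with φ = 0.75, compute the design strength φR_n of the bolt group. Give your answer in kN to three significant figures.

A_b = π × 27² / 4 = 572.6 mm².
R_n = F_nv · A_b · n · n_s = 469 × 572.6 × 12 × 1 / 1000 = 3222 kN.
Design strength φR_n = 0.75 × 3222 = 2420 kN.

2420 kN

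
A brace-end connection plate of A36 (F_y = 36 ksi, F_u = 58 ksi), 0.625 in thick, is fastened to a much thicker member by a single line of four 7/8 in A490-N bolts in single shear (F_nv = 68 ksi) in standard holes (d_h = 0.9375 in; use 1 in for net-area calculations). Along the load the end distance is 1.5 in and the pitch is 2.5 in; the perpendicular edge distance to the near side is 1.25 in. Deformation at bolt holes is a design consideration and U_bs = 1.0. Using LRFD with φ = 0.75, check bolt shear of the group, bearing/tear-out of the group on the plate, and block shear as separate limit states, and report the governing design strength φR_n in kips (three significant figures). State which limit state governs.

Bolt shear: A_b = π·0.875²/4 = 0.6013 in²; R_n = 68 × 0.6013 × 4 × 1 = 163.6 kips → 0.75 × 163.6 = 123 kips.
Bearing: edge l_c = 1.031, r_n = 44.86 kips; interior l_c = 1.562, r_n = 67.97 kips; R_n = 44.86 + 3·67.97 = 248.8 kips → 187 kips.
Block shear: A_gv = 5.625, A_nv = 3.438, A_nt = 0.4688 in²; R_n = min(0.6F_uA_nv, 0.6F_yA_gv) + U_bs·F_u·A_nt = 146.8 kips → 110 kips.
Block shear governs: 110 kips.

110 kips (block shear governs)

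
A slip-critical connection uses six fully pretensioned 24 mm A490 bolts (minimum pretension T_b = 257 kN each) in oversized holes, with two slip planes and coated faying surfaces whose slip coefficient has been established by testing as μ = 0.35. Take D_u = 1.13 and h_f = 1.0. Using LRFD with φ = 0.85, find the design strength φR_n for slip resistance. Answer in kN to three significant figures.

1040 kN

R_n = μ · D_u · h_f · T_b · n_s · n_b = 0.35 × 1.13 × 1.0 × 257 × 2 × 6 = 1220 kN.
Design strength φR_n = 0.85 × 1220 = 1040 kN.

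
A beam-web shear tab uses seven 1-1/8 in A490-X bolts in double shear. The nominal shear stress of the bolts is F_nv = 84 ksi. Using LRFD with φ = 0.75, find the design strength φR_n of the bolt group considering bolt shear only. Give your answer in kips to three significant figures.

877 kips

A_b = π × 1.125² / 4 = 0.994 in².
R_n = F_nv · A_b · n · n_s = 84 × 0.994 × 7 × 2 = 1169 kips.
Design strength φR_n = 0.75 × 1169 = 877 kips.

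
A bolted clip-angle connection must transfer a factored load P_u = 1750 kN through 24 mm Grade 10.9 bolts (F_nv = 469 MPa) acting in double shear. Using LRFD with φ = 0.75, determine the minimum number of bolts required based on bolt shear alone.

6 bolts

A_b = π·24²/4 = 452.4 mm².
Per-bolt design strength φR_n = 0.75 × 469 × 452.4 × 2 / 1000 = 318.3 kN.
n ≥ 1750 / 318.3 = 5.499 → use 6 bolts.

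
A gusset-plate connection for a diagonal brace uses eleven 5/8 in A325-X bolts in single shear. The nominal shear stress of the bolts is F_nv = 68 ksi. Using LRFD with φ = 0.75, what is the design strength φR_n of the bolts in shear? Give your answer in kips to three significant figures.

172 kips

A_b = π × 0.625² / 4 = 0.3068 in².
R_n = F_nv · A_b · n · n_s = 68 × 0.3068 × 11 × 1 = 229.5 kips.
Design strength φR_n = 0.75 × 229.5 = 172 kips.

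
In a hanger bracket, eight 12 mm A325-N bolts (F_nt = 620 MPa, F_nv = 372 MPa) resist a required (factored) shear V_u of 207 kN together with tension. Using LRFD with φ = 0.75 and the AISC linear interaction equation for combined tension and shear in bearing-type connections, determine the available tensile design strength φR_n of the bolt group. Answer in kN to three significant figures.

202 kN

A_b = π·12²/4 = 113.1 mm²; f_rv = 207 × 1000 / (8 × 113.1) = 228.8 MPa.
F'_nt = 1.3 F_nt − (F_nt / φF_nv) f_rv = 1.3·620 − (620/(0.75·372))·228.8 = 297.6 MPa, capped at F_nt → F'_nt = 297.6 MPa.
R_n = F'_nt · A_b · n = 297.6 × 113.1 × 8 / 1000 = 269.3 kN.
Design strength φR_n = 0.75 × 269.3 = 202 kN.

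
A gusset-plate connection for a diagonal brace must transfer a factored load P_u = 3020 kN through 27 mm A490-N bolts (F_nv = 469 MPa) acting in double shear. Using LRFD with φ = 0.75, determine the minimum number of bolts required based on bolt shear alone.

A_b = π·27²/4 = 572.6 mm².
Per-bolt design strength φR_n = 0.75 × 469 × 572.6 × 2 / 1000 = 402.8 kN.
n ≥ 3020 / 402.8 = 7.498 → use 8 bolts.

8 bolts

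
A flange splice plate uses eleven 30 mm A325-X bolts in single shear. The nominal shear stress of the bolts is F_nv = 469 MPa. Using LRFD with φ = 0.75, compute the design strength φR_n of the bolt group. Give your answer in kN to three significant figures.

2740 kN

A_b = π × 30² / 4 = 706.9 mm².
R_n = F_nv · A_b · n · n_s = 469 × 706.9 × 11 × 1 / 1000 = 3647 kN.
Design strength φR_n = 0.75 × 3647 = 2740 kN.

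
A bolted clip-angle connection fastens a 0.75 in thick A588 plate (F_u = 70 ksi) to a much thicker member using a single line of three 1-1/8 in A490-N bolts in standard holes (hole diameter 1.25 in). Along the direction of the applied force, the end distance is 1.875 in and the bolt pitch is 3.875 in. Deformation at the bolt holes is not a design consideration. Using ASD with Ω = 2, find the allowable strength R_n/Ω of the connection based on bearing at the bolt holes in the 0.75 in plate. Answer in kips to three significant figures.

226 kips

Per bolt r_n = 1.5 l_c t F_u ≤ 3.0 d t F_u; upper limit = 3.0 × 1.125 × 0.75 × 70 = 177.2 kips.
Edge bolt: l_c = 1.875 − 1.25/2 = 1.25 in → 1.5 × 1.25 × 0.75 × 70 = 98.44 → r_n = 98.44 kips.
Interior bolts: l_c = 3.875 − 1.25 = 2.625 in → 1.5 × 2.625 × 0.75 × 70 = 206.7 → r_n = 177.2 kips.
R_n = 1 × 98.44 + 2 × 177.2 = 452.8 kips.
Allowable strength R_n/Ω = 452.8 / 2 = 226 kips.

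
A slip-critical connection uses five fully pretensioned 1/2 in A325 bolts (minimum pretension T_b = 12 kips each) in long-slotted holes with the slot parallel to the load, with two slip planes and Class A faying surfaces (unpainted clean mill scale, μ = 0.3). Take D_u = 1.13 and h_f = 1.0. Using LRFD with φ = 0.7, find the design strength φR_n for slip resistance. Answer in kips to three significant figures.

28.5 kips

R_n = μ · D_u · h_f · T_b · n_s · n_b = 0.3 × 1.13 × 1.0 × 12 × 2 × 5 = 40.68 kips.
Design strength φR_n = 0.7 × 40.68 = 28.5 kips.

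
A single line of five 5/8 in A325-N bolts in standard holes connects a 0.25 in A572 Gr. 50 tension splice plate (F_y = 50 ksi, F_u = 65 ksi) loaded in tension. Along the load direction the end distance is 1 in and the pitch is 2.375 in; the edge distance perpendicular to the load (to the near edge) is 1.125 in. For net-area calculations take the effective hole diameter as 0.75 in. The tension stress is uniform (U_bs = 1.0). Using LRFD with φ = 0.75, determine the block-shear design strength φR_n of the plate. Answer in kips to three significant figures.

Shear plane L_v = 1 + 4·2.375 = 10.5 in; A_gv = 10.5 × 0.25 = 2.625 in².
A_nv = (10.5 − 4.5·0.75) × 0.25 = 1.781 in².
A_nt = (1.125 − 0.5·0.75) × 0.25 = 0.1875 in².
0.6 F_u A_nv = 69.47 kips; 0.6 F_y A_gv = 78.75 kips → shear rupture governs the shear term.
R_n = 69.47 + 1.0 × 65 × 0.1875 = 81.66 kips.
Design strength φR_n = 0.75 × 81.66 = 61.2 kips.

61.2 kips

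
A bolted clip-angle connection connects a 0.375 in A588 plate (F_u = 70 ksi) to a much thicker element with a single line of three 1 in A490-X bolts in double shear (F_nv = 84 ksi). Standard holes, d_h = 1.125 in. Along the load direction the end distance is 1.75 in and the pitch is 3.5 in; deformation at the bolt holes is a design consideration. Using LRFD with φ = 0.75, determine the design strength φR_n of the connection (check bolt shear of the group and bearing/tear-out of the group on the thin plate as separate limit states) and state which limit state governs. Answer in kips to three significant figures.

Bolt shear: A_b = π·1²/4 = 0.7854 in²; R_n = 84 × 0.7854 × 3 × 2 = 395.8 kips → 0.75 × 395.8 = 297 kips.
Bearing (1.2 l_c t F_u ≤ 2.4 d t F_u): upper limit = 2.4·1·0.375·70 = 63 kips.
  Edge l_c = 1.75 − 1.125/2 = 1.188 → r_n = 37.41 kips; interior l_c = 3.5 − 1.125 = 2.375 → r_n = 63 kips.
  R_n,bearing = 1·37.41 + 2·63 = 163.4 kips → 0.75 × 163.4 = 123 kips.
Bearing governs: 123 kips.

123 kips (bearing governs)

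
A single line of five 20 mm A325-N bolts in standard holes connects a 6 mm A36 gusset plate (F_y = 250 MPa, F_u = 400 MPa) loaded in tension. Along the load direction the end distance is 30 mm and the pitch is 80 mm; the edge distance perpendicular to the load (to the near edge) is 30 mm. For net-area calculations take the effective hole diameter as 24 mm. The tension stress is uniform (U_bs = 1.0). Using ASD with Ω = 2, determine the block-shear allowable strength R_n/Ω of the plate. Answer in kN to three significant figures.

179 kN

Shear plane L_v = 30 + 4·80 = 350 mm; A_gv = 350 × 6 = 2100 mm².
A_nv = (350 − 4.5·24) × 6 = 1452 mm².
A_nt = (30 − 0.5·24) × 6 = 108 mm².
0.6 F_u A_nv = 348.5 kN; 0.6 F_y A_gv = 315 kN → shear yielding governs the shear term.
R_n = 315 + 1.0 × 400 × 108 / 1000 = 358.2 kN.
Allowable strength R_n/Ω = 358.2 / 2 = 179 kN.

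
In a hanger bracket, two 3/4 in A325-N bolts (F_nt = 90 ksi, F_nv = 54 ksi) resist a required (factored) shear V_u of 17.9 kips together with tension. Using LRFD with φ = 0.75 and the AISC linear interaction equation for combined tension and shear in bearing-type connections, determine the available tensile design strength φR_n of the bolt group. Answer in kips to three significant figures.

A_b = π·0.75²/4 = 0.4418 in²; f_rv = 17.9 / (2 × 0.4418) = 20.26 ksi.
F'_nt = 1.3 F_nt − (F_nt / φF_nv) f_rv = 1.3·90 − (90/(0.75·54))·20.26 = 71.98 ksi, capped at F_nt → F'_nt = 71.98 ksi.
R_n = F'_nt · A_b · n = 71.98 × 0.4418 × 2 = 63.6 kips.
Design strength φR_n = 0.75 × 63.6 = 47.7 kips.

47.7 kips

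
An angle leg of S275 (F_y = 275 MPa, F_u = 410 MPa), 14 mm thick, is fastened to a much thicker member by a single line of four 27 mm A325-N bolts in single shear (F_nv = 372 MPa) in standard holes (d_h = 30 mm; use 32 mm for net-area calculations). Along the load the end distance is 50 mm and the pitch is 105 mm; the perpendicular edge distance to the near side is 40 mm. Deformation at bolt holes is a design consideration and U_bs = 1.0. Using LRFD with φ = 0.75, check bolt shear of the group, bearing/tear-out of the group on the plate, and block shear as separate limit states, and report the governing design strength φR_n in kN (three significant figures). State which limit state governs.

639 kN (bolt shear governs)

Bolt shear: A_b = π·27²/4 = 572.6 mm²; R_n = 372 × 572.6 × 4 × 1 / 1000 = 852 kN → 0.75 × 852 = 639 kN.
Bearing: edge l_c = 35, r_n = 241.1 kN; interior l_c = 75, r_n = 372 kN; R_n = 241.1 + 3·372 = 1357 kN → 1020 kN.
Block shear: A_gv = 5110, A_nv = 3542, A_nt = 336 mm²; R_n = min(0.6F_uA_nv, 0.6F_yA_gv) + U_bs·F_u·A_nt = 980.9 kN → 736 kN.
Bolt shear governs: 639 kN.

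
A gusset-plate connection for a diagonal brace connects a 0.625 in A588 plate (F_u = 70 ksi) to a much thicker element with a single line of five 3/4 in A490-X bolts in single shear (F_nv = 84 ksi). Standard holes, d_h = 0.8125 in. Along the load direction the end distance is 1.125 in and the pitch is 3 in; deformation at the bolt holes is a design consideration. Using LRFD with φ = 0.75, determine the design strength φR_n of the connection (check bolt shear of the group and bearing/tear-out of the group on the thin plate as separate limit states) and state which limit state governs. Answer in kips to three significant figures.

Bolt shear: A_b = π·0.75²/4 = 0.4418 in²; R_n = 84 × 0.4418 × 5 × 1 = 185.6 kips → 0.75 × 185.6 = 139 kips.
Bearing (1.2 l_c t F_u ≤ 2.4 d t F_u): upper limit = 2.4·0.75·0.625·70 = 78.75 kips.
  Edge l_c = 1.125 − 0.8125/2 = 0.7188 → r_n = 37.73 kips; interior l_c = 3 − 0.8125 = 2.188 → r_n = 78.75 kips.
  R_n,bearing = 1·37.73 + 4·78.75 = 352.7 kips → 0.75 × 352.7 = 265 kips.
Bolt shear governs: 139 kips.

139 kips (bolt shear governs)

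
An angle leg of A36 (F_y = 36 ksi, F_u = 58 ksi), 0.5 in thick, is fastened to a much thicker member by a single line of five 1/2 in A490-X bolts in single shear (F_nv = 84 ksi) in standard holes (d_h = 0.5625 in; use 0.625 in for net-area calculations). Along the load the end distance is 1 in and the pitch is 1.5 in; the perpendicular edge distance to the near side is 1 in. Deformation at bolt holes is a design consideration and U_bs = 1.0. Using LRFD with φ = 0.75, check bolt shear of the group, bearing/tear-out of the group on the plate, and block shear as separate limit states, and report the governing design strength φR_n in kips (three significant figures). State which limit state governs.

61.9 kips (bolt shear governs)

Bolt shear: A_b = π·0.5²/4 = 0.1963 in²; R_n = 84 × 0.1963 × 5 × 1 = 82.47 kips → 0.75 × 82.47 = 61.9 kips.
Bearing: edge l_c = 0.7188, r_n = 25.01 kips; interior l_c = 0.9375, r_n = 32.62 kips; R_n = 25.01 + 4·32.62 = 155.5 kips → 117 kips.
Block shear: A_gv = 3.5, A_nv = 2.094, A_nt = 0.3438 in²; R_n = min(0.6F_uA_nv, 0.6F_yA_gv) + U_bs·F_u·A_nt = 92.8 kips → 69.6 kips.
Bolt shear governs: 61.9 kips.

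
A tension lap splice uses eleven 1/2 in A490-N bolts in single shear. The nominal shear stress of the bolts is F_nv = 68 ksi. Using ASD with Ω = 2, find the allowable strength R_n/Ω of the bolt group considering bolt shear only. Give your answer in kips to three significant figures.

A_b = π × 0.5² / 4 = 0.1963 in².
R_n = F_nv · A_b · n · n_s = 68 × 0.1963 × 11 × 1 = 146.9 kips.
Allowable strength R_n/Ω = 146.9 / 2 = 73.4 kips.

73.4 kips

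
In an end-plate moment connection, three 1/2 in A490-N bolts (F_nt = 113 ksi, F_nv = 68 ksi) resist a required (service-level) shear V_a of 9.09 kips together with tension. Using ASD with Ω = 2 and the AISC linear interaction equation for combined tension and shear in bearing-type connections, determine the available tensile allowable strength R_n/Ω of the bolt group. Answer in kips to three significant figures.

28.2 kips

A_b = π·0.5²/4 = 0.1963 in²; f_rv = 9.09 / (3 × 0.1963) = 15.43 ksi.
F'_nt = 1.3 F_nt − (Ω F_nt / F_nv) f_rv = 1.3·113 − (2·113/68)·15.43 = 95.61 ksi, capped at F_nt → F'_nt = 95.61 ksi.
R_n = F'_nt · A_b · n = 95.61 × 0.1963 × 3 = 56.32 kips.
Allowable strength R_n/Ω = 56.32 / 2 = 28.2 kips.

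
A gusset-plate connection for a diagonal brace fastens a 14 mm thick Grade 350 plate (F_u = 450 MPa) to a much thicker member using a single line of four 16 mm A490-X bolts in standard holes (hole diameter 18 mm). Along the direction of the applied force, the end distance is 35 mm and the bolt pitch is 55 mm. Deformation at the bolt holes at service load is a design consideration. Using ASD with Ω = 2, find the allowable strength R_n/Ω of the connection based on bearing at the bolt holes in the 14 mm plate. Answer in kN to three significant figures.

461 kN

Per bolt r_n = 1.2 l_c t F_u ≤ 2.4 d t F_u; upper limit = 2.4 × 16 × 14 × 450 / 1000 = 241.9 kN.
Edge bolt: l_c = 35 − 18/2 = 26 mm → 1.2 × 26 × 14 × 450 / 1000 = 196.6 → r_n = 196.6 kN.
Interior bolts: l_c = 55 − 18 = 37 mm → 1.2 × 37 × 14 × 450 / 1000 = 279.7 → r_n = 241.9 kN.
R_n = 1 × 196.6 + 3 × 241.9 = 922.3 kN.
Allowable strength R_n/Ω = 922.3 / 2 = 461 kN.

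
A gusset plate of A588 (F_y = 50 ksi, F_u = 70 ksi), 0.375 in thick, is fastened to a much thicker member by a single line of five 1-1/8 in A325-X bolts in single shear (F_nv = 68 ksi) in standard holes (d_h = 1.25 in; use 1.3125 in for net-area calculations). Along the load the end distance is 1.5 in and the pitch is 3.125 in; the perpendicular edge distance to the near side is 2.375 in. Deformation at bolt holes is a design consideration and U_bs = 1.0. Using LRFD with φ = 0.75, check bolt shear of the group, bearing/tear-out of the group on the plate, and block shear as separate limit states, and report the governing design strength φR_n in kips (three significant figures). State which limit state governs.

129 kips (block shear governs)

Bolt shear: A_b = π·1.125²/4 = 0.994 in²; R_n = 68 × 0.994 × 5 × 1 = 338 kips → 0.75 × 338 = 253 kips.
Bearing: edge l_c = 0.875, r_n = 27.56 kips; interior l_c = 1.875, r_n = 59.06 kips; R_n = 27.56 + 4·59.06 = 263.8 kips → 198 kips.
Block shear: A_gv = 5.25, A_nv = 3.035, A_nt = 0.6445 in²; R_n = min(0.6F_uA_nv, 0.6F_yA_gv) + U_bs·F_u·A_nt = 172.6 kips → 129 kips.
Block shear governs: 129 kips.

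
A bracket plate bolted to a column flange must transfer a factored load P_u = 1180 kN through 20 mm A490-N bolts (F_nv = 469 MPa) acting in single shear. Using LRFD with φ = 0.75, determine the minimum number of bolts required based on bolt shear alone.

A_b = π·20²/4 = 314.2 mm².
Per-bolt design strength φR_n = 0.75 × 469 × 314.2 × 1 / 1000 = 110.5 kN.
n ≥ 1180 / 110.5 = 10.68 → use 11 bolts.

11 bolts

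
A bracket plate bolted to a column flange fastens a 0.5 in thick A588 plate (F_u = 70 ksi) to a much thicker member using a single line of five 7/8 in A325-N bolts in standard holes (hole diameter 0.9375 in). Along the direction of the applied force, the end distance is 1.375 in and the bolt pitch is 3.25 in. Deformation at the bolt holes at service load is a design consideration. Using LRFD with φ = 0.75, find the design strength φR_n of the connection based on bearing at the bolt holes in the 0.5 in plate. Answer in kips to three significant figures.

Per bolt r_n = 1.2 l_c t F_u ≤ 2.4 d t F_u; upper limit = 2.4 × 0.875 × 0.5 × 70 = 73.5 kips.
Edge bolt: l_c = 1.375 − 0.9375/2 = 0.9062 in → 1.2 × 0.9062 × 0.5 × 70 = 38.06 → r_n = 38.06 kips.
Interior bolts: l_c = 3.25 − 0.9375 = 2.312 in → 1.2 × 2.312 × 0.5 × 70 = 97.12 → r_n = 73.5 kips.
R_n = 1 × 38.06 + 4 × 73.5 = 332.1 kips.
Design strength φR_n = 0.75 × 332.1 = 249 kips.

249 kips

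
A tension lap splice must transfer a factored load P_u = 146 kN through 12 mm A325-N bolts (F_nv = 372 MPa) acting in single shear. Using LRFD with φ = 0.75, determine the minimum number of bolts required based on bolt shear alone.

A_b = π·12²/4 = 113.1 mm².
Per-bolt design strength φR_n = 0.75 × 372 × 113.1 × 1 / 1000 = 31.55 kN.
n ≥ 146 / 31.55 = 4.627 → use 5 bolts.

5 bolts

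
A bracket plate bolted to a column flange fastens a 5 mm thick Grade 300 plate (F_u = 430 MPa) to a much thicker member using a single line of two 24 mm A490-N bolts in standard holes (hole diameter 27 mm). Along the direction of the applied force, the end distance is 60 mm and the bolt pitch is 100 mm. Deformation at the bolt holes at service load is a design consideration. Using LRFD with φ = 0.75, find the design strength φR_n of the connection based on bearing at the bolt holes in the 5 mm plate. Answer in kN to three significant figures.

183 kN

Per bolt r_n = 1.2 l_c t F_u ≤ 2.4 d t F_u; upper limit = 2.4 × 24 × 5 × 430 / 1000 = 123.8 kN.
Edge bolt: l_c = 60 − 27/2 = 46.5 mm → 1.2 × 46.5 × 5 × 430 / 1000 = 120 → r_n = 120 kN.
Interior bolts: l_c = 100 − 27 = 73 mm → 1.2 × 73 × 5 × 430 / 1000 = 188.3 → r_n = 123.8 kN.
R_n = 1 × 120 + 1 × 123.8 = 243.8 kN.
Design strength φR_n = 0.75 × 243.8 = 183 kN.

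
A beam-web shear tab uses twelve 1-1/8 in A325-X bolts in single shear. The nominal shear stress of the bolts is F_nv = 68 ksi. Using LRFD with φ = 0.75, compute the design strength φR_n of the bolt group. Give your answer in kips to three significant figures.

608 kips

A_b = π × 1.125² / 4 = 0.994 in².
R_n = F_nv · A_b · n · n_s = 68 × 0.994 × 12 × 1 = 811.1 kips.
Design strength φR_n = 0.75 × 811.1 = 608 kips.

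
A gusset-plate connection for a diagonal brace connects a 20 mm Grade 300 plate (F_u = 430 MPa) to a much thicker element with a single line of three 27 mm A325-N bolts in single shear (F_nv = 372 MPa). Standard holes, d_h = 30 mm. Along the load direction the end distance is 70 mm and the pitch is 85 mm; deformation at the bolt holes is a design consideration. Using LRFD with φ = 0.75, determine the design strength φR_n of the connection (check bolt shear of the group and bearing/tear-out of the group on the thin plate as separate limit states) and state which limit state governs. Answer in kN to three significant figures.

Bolt shear: A_b = π·27²/4 = 572.6 mm²; R_n = 372 × 572.6 × 3 × 1 / 1000 = 639 kN → 0.75 × 639 = 479 kN.
Bearing (1.2 l_c t F_u ≤ 2.4 d t F_u): upper limit = 2.4·27·20·430 / 1000 = 557.3 kN.
  Edge l_c = 70 − 30/2 = 55 → r_n = 557.3 kN; interior l_c = 85 − 30 = 55 → r_n = 557.3 kN.
  R_n,bearing = 1·557.3 + 2·557.3 = 1672 kN → 0.75 × 1672 = 1250 kN.
Bolt shear governs: 479 kN.

479 kN (bolt shear governs)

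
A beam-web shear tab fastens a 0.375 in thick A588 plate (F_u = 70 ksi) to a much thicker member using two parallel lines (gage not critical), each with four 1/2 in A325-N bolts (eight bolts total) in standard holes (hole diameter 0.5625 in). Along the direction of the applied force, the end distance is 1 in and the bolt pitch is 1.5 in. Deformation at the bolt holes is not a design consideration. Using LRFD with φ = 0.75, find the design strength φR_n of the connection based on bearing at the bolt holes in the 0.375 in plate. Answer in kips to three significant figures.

Per bolt r_n = 1.5 l_c t F_u ≤ 3.0 d t F_u; upper limit = 3.0 × 0.5 × 0.375 × 70 = 39.38 kips.
Edge bolt: l_c = 1 − 0.5625/2 = 0.7188 in → 1.5 × 0.7188 × 0.375 × 70 = 28.3 → r_n = 28.3 kips.
Interior bolts: l_c = 1.5 − 0.5625 = 0.9375 in → 1.5 × 0.9375 × 0.375 × 70 = 36.91 → r_n = 36.91 kips.
R_n = 2 × 28.3 + 6 × 36.91 = 278.1 kips.
Design strength φR_n = 0.75 × 278.1 = 209 kips.

209 kips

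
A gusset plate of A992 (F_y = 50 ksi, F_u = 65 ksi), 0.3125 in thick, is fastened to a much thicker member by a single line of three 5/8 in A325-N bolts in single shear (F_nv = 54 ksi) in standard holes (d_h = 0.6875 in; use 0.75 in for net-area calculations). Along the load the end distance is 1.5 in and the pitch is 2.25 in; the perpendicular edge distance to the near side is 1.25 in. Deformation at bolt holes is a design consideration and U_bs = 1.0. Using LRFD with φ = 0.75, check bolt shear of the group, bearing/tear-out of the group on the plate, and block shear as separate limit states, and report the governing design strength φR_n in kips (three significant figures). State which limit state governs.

Bolt shear: A_b = π·0.625²/4 = 0.3068 in²; R_n = 54 × 0.3068 × 3 × 1 = 49.7 kips → 0.75 × 49.7 = 37.3 kips.
Bearing: edge l_c = 1.156, r_n = 28.18 kips; interior l_c = 1.562, r_n = 30.47 kips; R_n = 28.18 + 2·30.47 = 89.12 kips → 66.8 kips.
Block shear: A_gv = 1.875, A_nv = 1.289, A_nt = 0.2734 in²; R_n = min(0.6F_uA_nv, 0.6F_yA_gv) + U_bs·F_u·A_nt = 68.05 kips → 51 kips.
Bolt shear governs: 37.3 kips.

37.3 kips (bolt shear governs)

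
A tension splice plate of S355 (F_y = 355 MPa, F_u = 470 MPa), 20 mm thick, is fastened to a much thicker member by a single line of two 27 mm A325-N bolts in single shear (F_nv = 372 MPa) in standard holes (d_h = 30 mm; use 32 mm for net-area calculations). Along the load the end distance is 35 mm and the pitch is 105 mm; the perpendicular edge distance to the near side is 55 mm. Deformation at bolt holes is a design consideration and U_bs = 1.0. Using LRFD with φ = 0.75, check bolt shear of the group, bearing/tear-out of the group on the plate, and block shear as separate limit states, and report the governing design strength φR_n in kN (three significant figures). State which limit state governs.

319 kN (bolt shear governs)

Bolt shear: A_b = π·27²/4 = 572.6 mm²; R_n = 372 × 572.6 × 2 × 1 / 1000 = 426 kN → 0.75 × 426 = 319 kN.
Bearing: edge l_c = 20, r_n = 225.6 kN; interior l_c = 75, r_n = 609.1 kN; R_n = 225.6 + 1·609.1 = 834.7 kN → 626 kN.
Block shear: A_gv = 2800, A_nv = 1840, A_nt = 780 mm²; R_n = min(0.6F_uA_nv, 0.6F_yA_gv) + U_bs·F_u·A_nt = 885.5 kN → 664 kN.
Bolt shear governs: 319 kN.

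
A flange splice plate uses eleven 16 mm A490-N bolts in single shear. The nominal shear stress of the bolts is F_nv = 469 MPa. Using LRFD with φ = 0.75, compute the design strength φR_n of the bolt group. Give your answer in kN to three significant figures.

778 kN

A_b = π × 16² / 4 = 201.1 mm².
R_n = F_nv · A_b · n · n_s = 469 × 201.1 × 11 × 1 / 1000 = 1037 kN.
Design strength φR_n = 0.75 × 1037 = 778 kN.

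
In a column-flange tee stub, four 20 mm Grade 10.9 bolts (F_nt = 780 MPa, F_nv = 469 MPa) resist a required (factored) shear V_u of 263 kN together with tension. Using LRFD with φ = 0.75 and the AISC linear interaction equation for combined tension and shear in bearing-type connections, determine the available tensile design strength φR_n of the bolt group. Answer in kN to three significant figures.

518 kN

A_b = π·20²/4 = 314.2 mm²; f_rv = 263 × 1000 / (4 × 314.2) = 209.3 MPa.
F'_nt = 1.3 F_nt − (F_nt / φF_nv) f_rv = 1.3·780 − (780/(0.75·469))·209.3 = 549.9 MPa, capped at F_nt → F'_nt = 549.9 MPa.
R_n = F'_nt · A_b · n = 549.9 × 314.2 × 4 / 1000 = 691 kN.
Design strength φR_n = 0.75 × 691 = 518 kN.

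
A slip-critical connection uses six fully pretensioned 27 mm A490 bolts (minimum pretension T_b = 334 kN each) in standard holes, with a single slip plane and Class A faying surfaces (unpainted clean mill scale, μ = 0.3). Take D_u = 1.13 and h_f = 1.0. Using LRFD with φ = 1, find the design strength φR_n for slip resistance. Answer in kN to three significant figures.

R_n = μ · D_u · h_f · T_b · n_s · n_b = 0.3 × 1.13 × 1.0 × 334 × 1 × 6 = 679.4 kN.
Design strength φR_n = 1 × 679.4 = 679 kN.

679 kN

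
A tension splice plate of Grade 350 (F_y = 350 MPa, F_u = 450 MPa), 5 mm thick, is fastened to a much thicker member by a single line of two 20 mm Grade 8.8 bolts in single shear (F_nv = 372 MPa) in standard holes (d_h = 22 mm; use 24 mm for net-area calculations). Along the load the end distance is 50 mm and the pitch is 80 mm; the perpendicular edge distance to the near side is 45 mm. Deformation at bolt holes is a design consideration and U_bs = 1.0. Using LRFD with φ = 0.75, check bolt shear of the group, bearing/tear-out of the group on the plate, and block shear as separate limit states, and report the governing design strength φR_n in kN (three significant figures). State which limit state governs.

Bolt shear: A_b = π·20²/4 = 314.2 mm²; R_n = 372 × 314.2 × 2 × 1 / 1000 = 233.7 kN → 0.75 × 233.7 = 175 kN.
Bearing: edge l_c = 39, r_n = 105.3 kN; interior l_c = 58, r_n = 108 kN; R_n = 105.3 + 1·108 = 213.3 kN → 160 kN.
Block shear: A_gv = 650, A_nv = 470, A_nt = 165 mm²; R_n = min(0.6F_uA_nv, 0.6F_yA_gv) + U_bs·F_u·A_nt = 201.2 kN → 151 kN.
Block shear governs: 151 kN.

151 kN (block shear governs)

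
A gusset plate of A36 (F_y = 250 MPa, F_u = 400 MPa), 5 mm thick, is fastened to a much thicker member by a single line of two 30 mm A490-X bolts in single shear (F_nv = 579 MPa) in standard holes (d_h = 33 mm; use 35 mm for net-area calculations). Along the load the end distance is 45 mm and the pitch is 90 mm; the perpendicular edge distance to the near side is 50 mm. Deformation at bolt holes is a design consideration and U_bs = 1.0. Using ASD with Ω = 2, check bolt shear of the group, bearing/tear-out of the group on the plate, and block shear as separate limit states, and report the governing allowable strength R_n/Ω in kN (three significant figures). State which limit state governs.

82 kN (block shear governs)

Bolt shear: A_b = π·30²/4 = 706.9 mm²; R_n = 579 × 706.9 × 2 × 1 / 1000 = 818.5 kN → 818.5 / 2 = 409 kN.
Bearing: edge l_c = 28.5, r_n = 68.4 kN; interior l_c = 57, r_n = 136.8 kN; R_n = 68.4 + 1·136.8 = 205.2 kN → 103 kN.
Block shear: A_gv = 675, A_nv = 412.5, A_nt = 162.5 mm²; R_n = min(0.6F_uA_nv, 0.6F_yA_gv) + U_bs·F_u·A_nt = 164 kN → 82 kN.
Block shear governs: 82 kN.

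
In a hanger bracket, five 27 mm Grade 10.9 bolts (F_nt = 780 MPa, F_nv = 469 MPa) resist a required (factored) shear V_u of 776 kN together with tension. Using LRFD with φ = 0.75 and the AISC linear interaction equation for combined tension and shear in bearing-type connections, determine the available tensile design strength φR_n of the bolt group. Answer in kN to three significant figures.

887 kN

A_b = π·27²/4 = 572.6 mm²; f_rv = 776 × 1000 / (5 × 572.6) = 271.1 MPa.
F'_nt = 1.3 F_nt − (F_nt / φF_nv) f_rv = 1.3·780 − (780/(0.75·469))·271.1 = 412.9 MPa, capped at F_nt → F'_nt = 412.9 MPa.
R_n = F'_nt · A_b · n = 412.9 × 572.6 × 5 / 1000 = 1182 kN.
Design strength φR_n = 0.75 × 1182 = 887 kN.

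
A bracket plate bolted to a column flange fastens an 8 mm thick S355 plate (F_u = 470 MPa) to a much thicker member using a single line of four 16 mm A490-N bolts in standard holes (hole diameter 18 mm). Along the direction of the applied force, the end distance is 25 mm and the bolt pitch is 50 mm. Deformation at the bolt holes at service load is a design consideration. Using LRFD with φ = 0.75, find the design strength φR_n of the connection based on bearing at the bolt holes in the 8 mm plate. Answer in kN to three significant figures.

Per bolt r_n = 1.2 l_c t F_u ≤ 2.4 d t F_u; upper limit = 2.4 × 16 × 8 × 470 / 1000 = 144.4 kN.
Edge bolt: l_c = 25 − 18/2 = 16 mm → 1.2 × 16 × 8 × 470 / 1000 = 72.19 → r_n = 72.19 kN.
Interior bolts: l_c = 50 − 18 = 32 mm → 1.2 × 32 × 8 × 470 / 1000 = 144.4 → r_n = 144.4 kN.
R_n = 1 × 72.19 + 3 × 144.4 = 505.3 kN.
Design strength φR_n = 0.75 × 505.3 = 379 kN.

379 kN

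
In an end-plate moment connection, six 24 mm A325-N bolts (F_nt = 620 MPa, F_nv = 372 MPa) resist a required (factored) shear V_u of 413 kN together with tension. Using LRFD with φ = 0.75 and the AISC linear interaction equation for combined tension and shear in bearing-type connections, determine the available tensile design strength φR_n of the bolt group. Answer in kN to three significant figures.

A_b = π·24²/4 = 452.4 mm²; f_rv = 413 × 1000 / (6 × 452.4) = 152.2 MPa.
F'_nt = 1.3 F_nt − (F_nt / φF_nv) f_rv = 1.3·620 − (620/(0.75·372))·152.2 = 467.9 MPa, capped at F_nt → F'_nt = 467.9 MPa.
R_n = F'_nt · A_b · n = 467.9 × 452.4 × 6 / 1000 = 1270 kN.
Design strength φR_n = 0.75 × 1270 = 952 kN.

952 kN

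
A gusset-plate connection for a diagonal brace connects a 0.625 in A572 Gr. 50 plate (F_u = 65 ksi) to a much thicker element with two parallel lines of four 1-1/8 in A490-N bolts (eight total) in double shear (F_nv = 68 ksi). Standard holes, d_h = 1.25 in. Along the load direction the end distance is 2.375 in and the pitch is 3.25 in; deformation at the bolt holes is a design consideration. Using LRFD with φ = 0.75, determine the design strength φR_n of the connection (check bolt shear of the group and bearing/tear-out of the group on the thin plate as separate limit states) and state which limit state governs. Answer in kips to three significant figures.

Bolt shear: A_b = π·1.125²/4 = 0.994 in²; R_n = 68 × 0.994 × 8 × 2 = 1081 kips → 0.75 × 1081 = 811 kips.
Bearing (1.2 l_c t F_u ≤ 2.4 d t F_u): upper limit = 2.4·1.125·0.625·65 = 109.7 kips.
  Edge l_c = 2.375 − 1.25/2 = 1.75 → r_n = 85.31 kips; interior l_c = 3.25 − 1.25 = 2 → r_n = 97.5 kips.
  R_n,bearing = 2·85.31 + 6·97.5 = 755.6 kips → 0.75 × 755.6 = 567 kips.
Bearing governs: 567 kips.

567 kips (bearing governs)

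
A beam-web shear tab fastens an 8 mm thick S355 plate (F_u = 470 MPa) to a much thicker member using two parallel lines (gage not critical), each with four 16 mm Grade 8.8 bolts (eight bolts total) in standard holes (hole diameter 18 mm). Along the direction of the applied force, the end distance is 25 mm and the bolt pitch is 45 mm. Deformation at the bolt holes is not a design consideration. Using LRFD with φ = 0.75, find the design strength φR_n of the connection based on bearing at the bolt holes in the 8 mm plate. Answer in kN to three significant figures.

821 kN

Per bolt r_n = 1.5 l_c t F_u ≤ 3.0 d t F_u; upper limit = 3.0 × 16 × 8 × 470 / 1000 = 180.5 kN.
Edge bolt: l_c = 25 − 18/2 = 16 mm → 1.5 × 16 × 8 × 470 / 1000 = 90.24 → r_n = 90.24 kN.
Interior bolts: l_c = 45 − 18 = 27 mm → 1.5 × 27 × 8 × 470 / 1000 = 152.3 → r_n = 152.3 kN.
R_n = 2 × 90.24 + 6 × 152.3 = 1094 kN.
Design strength φR_n = 0.75 × 1094 = 821 kN.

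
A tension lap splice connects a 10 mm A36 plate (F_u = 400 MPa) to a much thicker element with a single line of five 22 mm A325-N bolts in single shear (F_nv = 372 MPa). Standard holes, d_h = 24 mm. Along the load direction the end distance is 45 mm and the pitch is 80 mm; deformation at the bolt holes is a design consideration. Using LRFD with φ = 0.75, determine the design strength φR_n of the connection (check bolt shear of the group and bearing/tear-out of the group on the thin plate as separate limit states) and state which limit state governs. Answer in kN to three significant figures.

Bolt shear: A_b = π·22²/4 = 380.1 mm²; R_n = 372 × 380.1 × 5 × 1 / 1000 = 707 kN → 0.75 × 707 = 530 kN.
Bearing (1.2 l_c t F_u ≤ 2.4 d t F_u): upper limit = 2.4·22·10·400 / 1000 = 211.2 kN.
  Edge l_c = 45 − 24/2 = 33 → r_n = 158.4 kN; interior l_c = 80 − 24 = 56 → r_n = 211.2 kN.
  R_n,bearing = 1·158.4 + 4·211.2 = 1003 kN → 0.75 × 1003 = 752 kN.
Bolt shear governs: 530 kN.

530 kN (bolt shear governs)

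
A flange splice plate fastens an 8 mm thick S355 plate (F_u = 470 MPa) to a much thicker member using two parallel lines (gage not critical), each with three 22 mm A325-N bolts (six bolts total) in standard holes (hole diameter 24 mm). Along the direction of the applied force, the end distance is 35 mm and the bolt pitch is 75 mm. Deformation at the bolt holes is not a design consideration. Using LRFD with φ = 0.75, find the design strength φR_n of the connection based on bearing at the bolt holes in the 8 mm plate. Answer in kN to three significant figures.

939 kN

Per bolt r_n = 1.5 l_c t F_u ≤ 3.0 d t F_u; upper limit = 3.0 × 22 × 8 × 470 / 1000 = 248.2 kN.
Edge bolt: l_c = 35 − 24/2 = 23 mm → 1.5 × 23 × 8 × 470 / 1000 = 129.7 → r_n = 129.7 kN.
Interior bolts: l_c = 75 − 24 = 51 mm → 1.5 × 51 × 8 × 470 / 1000 = 287.6 → r_n = 248.2 kN.
R_n = 2 × 129.7 + 4 × 248.2 = 1252 kN.
Design strength φR_n = 0.75 × 1252 = 939 kN.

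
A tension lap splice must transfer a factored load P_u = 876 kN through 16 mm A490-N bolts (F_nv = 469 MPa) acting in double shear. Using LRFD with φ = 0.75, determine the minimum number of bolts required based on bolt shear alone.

7 bolts

A_b = π·16²/4 = 201.1 mm².
Per-bolt design strength φR_n = 0.75 × 469 × 201.1 × 2 / 1000 = 141.4 kN.
n ≥ 876 / 141.4 = 6.193 → use 7 bolts.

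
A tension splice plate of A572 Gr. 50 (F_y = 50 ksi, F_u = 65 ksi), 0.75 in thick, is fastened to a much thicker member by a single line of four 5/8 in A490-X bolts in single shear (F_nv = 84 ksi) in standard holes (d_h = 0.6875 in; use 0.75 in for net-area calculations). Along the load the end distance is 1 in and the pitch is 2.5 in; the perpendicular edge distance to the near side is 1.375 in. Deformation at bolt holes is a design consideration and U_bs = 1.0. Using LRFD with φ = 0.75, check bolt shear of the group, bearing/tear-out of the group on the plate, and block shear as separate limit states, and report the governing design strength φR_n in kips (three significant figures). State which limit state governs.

Bolt shear: A_b = π·0.625²/4 = 0.3068 in²; R_n = 84 × 0.3068 × 4 × 1 = 103.1 kips → 0.75 × 103.1 = 77.3 kips.
Bearing: edge l_c = 0.6562, r_n = 38.39 kips; interior l_c = 1.812, r_n = 73.12 kips; R_n = 38.39 + 3·73.12 = 257.8 kips → 193 kips.
Block shear: A_gv = 6.375, A_nv = 4.406, A_nt = 0.75 in²; R_n = min(0.6F_uA_nv, 0.6F_yA_gv) + U_bs·F_u·A_nt = 220.6 kips → 165 kips.
Bolt shear governs: 77.3 kips.

77.3 kips (bolt shear governs)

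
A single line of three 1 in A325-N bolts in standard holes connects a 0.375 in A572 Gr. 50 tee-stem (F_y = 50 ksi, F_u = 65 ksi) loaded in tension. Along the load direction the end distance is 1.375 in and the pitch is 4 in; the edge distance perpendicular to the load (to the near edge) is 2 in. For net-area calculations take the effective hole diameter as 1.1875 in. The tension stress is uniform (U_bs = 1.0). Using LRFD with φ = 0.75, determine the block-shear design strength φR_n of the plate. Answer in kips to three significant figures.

Shear plane L_v = 1.375 + 2·4 = 9.375 in; A_gv = 9.375 × 0.375 = 3.516 in².
A_nv = (9.375 − 2.5·1.1875) × 0.375 = 2.402 in².
A_nt = (2 − 0.5·1.1875) × 0.375 = 0.5273 in².
0.6 F_u A_nv = 93.69 kips; 0.6 F_y A_gv = 105.5 kips → shear rupture governs the shear term.
R_n = 93.69 + 1.0 × 65 × 0.5273 = 128 kips.
Design strength φR_n = 0.75 × 128 = 96 kips.

96 kips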